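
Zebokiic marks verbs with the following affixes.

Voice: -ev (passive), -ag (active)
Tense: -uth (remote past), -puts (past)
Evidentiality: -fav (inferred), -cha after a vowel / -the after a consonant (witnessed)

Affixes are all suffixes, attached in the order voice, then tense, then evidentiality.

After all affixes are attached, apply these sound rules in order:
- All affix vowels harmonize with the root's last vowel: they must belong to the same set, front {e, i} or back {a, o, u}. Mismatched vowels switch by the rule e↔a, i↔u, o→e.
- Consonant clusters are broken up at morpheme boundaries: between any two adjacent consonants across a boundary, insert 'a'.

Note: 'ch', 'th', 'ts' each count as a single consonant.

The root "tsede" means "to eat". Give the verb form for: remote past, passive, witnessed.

Attach voice passive -ev → tsedeev.
Attach tense remote past -uth → tsedeevuth.
Attach evidentiality witnessed -the (after consonant 'th') → tsedeevuththe.
Apply vowel harmony: tsedeevuththe → tsedeeviththe.
Apply epenthesis: tsedeeviththe → tsedeevithathe.

tsedeevithathe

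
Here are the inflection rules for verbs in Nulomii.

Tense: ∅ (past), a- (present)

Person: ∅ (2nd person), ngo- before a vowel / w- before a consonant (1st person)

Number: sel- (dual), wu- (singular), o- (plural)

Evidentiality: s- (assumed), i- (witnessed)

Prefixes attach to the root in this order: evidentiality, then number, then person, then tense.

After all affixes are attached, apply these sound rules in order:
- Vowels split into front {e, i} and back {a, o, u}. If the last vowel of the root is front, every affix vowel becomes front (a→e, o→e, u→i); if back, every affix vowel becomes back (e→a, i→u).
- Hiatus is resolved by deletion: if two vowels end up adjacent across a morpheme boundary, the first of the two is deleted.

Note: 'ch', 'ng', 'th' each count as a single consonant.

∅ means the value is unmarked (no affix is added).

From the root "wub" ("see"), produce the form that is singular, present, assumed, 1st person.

awwuswub

Attach evidentiality assumed s- → swub.
Attach number singular wu- → wuswub.
Attach person 1st person w- (before consonant 'w') → wwuswub.
Attach tense present a- → awwuswub.
Vowel harmony: no change.
Vowel deletion: no change.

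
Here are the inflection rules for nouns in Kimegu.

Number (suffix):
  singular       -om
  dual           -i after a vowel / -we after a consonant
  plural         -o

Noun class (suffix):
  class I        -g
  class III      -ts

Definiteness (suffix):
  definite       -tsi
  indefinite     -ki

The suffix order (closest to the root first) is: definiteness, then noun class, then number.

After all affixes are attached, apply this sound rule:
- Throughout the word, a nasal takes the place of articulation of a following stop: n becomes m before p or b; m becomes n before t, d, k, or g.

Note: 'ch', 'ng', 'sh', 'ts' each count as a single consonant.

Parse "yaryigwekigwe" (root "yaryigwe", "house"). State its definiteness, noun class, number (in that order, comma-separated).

Segment: yaryigwe-ki-g-we.
definiteness: -ki → indefinite.
noun class: -g → class I.
number: -i/we → dual.

indefinite, class I, dual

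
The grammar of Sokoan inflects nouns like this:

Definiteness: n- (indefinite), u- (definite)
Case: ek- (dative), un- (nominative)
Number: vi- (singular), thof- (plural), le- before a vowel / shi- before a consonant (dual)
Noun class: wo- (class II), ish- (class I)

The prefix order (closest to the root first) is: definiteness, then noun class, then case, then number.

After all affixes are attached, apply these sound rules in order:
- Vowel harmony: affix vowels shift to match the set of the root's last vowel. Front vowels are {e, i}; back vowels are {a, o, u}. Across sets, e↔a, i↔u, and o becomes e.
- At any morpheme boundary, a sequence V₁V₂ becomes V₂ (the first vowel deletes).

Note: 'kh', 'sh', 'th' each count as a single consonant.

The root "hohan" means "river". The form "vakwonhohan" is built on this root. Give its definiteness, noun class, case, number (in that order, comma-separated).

Segment: vi-ek-wo-n-hohan.
definiteness: n- → indefinite.
noun class: wo- → class II.
case: ek- → dative.
number: vi- → singular.

indefinite, class II, dative, singular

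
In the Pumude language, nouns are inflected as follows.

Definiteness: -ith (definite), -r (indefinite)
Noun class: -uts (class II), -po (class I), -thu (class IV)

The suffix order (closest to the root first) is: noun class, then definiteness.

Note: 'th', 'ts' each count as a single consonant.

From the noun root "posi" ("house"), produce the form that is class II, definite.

Attach noun class class II -uts → posiuts.
Attach definiteness definite -ith → posiutsith.

posiutsith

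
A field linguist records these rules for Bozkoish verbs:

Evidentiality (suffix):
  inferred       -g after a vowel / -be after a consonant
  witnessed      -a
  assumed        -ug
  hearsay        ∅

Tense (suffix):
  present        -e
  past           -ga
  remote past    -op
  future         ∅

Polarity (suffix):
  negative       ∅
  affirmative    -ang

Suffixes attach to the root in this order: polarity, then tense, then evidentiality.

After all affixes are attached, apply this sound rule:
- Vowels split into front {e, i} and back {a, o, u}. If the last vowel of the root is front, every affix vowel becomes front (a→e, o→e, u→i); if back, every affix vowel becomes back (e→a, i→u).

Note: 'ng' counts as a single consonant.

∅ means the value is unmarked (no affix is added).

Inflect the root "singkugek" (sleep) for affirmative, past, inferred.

singkugekenggeg

Attach polarity affirmative -ang → singkugekang.
Attach tense past -ga → singkugekangga.
Attach evidentiality inferred -g (after vowel 'a') → singkugekanggag.
Apply vowel harmony: singkugekanggag → singkugekenggeg.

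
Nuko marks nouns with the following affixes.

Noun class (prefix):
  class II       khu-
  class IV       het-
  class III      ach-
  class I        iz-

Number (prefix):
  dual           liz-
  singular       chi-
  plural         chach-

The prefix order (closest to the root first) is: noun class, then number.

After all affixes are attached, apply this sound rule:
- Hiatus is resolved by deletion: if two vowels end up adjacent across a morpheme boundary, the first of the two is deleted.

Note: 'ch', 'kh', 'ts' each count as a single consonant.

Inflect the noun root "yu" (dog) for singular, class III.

chachyu

Attach noun class class III ach- → achyu.
Attach number singular chi- → chiachyu.
Apply vowel deletion: chiachyu → chachyu.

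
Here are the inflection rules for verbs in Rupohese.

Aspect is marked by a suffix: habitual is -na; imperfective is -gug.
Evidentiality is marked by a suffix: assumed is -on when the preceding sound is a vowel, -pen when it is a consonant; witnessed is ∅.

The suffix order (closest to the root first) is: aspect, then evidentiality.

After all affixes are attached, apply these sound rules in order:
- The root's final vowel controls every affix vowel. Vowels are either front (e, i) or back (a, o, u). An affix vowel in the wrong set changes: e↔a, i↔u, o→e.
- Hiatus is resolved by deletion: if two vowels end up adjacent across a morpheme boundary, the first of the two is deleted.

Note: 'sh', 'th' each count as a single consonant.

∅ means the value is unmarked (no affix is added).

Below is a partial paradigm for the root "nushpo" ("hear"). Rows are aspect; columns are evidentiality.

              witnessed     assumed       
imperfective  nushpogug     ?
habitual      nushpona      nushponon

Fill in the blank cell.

nushpogugpan

Attach aspect imperfective -gug → nushpogug.
Attach evidentiality assumed -pen (after consonant 'g') → nushpogugpen.
Apply vowel harmony: nushpogugpen → nushpogugpan.
Vowel deletion: no change.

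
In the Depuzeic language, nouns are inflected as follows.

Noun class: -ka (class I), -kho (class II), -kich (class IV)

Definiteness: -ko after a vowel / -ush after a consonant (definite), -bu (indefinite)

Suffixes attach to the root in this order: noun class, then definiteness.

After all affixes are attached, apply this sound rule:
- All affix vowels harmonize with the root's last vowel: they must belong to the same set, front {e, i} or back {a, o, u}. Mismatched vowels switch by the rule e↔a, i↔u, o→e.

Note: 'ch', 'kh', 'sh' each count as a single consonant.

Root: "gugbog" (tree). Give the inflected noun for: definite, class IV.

gugbogkuchush

Attach noun class class IV -kich → gugbogkich.
Attach definiteness definite -ush (after consonant 'ch') → gugbogkichush.
Apply vowel harmony: gugbogkichush → gugbogkuchush.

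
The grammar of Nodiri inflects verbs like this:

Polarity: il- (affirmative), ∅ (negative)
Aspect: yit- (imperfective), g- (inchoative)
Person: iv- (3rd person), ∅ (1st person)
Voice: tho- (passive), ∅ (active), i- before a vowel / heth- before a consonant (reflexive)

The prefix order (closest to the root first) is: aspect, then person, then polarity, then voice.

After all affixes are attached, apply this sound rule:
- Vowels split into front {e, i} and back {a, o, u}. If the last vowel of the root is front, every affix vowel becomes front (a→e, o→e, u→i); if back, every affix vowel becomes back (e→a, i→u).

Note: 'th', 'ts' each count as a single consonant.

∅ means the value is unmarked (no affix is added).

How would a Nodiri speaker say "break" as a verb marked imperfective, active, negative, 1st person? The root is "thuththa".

Attach aspect imperfective yit- → yitthuththa.
person = 1st person: zero marking, form stays yitthuththa.
polarity = negative: zero marking, form stays yitthuththa.
voice = active: zero marking, form stays yitthuththa.
Apply vowel harmony: yitthuththa → yutthuththa.

yutthuththa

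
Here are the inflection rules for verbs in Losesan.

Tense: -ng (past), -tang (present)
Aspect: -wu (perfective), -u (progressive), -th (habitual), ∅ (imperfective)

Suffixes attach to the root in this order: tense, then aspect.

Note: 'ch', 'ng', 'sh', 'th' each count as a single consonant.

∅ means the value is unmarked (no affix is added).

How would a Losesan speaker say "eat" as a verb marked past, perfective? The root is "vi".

Attach tense past -ng → ving.
Attach aspect perfective -wu → vingwu.

vingwu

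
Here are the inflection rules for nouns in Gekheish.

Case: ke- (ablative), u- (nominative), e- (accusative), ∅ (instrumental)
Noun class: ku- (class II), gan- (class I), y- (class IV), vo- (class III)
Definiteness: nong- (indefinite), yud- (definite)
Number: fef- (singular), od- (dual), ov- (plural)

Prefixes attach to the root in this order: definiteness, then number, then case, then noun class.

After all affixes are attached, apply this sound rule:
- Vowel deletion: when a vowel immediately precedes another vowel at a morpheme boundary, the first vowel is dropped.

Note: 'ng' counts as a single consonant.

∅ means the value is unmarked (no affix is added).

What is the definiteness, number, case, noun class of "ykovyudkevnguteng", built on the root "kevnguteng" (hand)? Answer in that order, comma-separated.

definite, plural, ablative, class IV

Segment: y-ke-ov-yud-kevnguteng.
definiteness: yud- → definite.
number: ov- → plural.
case: ke- → ablative.
noun class: y- → class IV.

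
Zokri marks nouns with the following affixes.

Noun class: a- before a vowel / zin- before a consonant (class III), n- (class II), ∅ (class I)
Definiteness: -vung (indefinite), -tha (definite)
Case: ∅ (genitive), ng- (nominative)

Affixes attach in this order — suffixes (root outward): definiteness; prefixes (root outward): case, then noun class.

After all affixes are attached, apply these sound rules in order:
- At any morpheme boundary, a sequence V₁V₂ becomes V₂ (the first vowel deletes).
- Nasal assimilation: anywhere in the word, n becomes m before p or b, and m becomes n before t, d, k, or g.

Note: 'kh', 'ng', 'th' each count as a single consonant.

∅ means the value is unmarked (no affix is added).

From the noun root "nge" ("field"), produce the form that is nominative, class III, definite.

Attach definiteness definite -tha → ngetha.
Attach case nominative ng- → ngngetha.
Attach noun class class III zin- (before consonant 'ng') → zinngngetha.
Vowel deletion: no change.
Nasal assimilation: no change.

zinngngetha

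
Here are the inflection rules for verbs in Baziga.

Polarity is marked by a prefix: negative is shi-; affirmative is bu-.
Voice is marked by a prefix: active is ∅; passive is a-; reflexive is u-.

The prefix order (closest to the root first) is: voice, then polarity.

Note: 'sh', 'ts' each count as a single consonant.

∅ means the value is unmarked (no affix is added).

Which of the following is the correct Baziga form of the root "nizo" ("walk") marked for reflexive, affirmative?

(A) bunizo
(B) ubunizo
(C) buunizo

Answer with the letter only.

Attach voice reflexive u- → unizo.
Attach polarity affirmative bu- → buunizo.
So the correct form is buunizo, option (C).
(B) ubunizo is wrong: it has the affixes in the wrong order.
(A) bunizo is wrong: it uses active instead of reflexive for voice.

C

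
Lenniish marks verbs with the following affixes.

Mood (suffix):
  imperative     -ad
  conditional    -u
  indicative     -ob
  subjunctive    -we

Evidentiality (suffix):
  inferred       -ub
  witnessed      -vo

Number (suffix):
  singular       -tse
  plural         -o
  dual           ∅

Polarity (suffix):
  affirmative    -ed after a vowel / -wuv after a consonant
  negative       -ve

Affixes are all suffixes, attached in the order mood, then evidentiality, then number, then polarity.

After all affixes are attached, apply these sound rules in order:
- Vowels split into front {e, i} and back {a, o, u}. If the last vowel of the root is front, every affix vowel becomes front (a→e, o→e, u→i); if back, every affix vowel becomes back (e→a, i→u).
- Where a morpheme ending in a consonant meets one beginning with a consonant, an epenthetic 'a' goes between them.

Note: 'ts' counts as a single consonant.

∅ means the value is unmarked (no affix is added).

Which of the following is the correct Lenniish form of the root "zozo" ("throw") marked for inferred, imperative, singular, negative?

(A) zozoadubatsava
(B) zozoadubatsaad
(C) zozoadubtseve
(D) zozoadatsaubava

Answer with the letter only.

A

Attach mood imperative -ad → zozoad.
Attach evidentiality inferred -ub → zozoadub.
Attach number singular -tse → zozoadubtse.
Attach polarity negative -ve → zozoadubtseve.
Apply vowel harmony: zozoadubtseve → zozoadubtsava.
Apply epenthesis: zozoadubtsava → zozoadubatsava.
So the correct form is zozoadubatsava, option (A).
(D) zozoadatsaubava is wrong: it has the affixes in the wrong order.
(B) zozoadubatsaad is wrong: it uses affirmative instead of negative for polarity.
(C) zozoadubtseve is wrong: it fails to apply the sound rule(s).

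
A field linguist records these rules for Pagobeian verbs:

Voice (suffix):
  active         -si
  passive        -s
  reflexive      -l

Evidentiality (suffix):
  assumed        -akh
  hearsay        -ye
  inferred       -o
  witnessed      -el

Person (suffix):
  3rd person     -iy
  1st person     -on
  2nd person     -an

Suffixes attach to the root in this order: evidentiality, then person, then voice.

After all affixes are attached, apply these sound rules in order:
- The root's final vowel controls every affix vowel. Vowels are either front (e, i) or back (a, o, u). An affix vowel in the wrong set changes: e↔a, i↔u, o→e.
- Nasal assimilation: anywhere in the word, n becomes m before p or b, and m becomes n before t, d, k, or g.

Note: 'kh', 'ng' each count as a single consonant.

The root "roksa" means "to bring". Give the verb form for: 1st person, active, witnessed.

roksaalonsu

Attach evidentiality witnessed -el → roksael.
Attach person 1st person -on → roksaelon.
Attach voice active -si → roksaelonsi.
Apply vowel harmony: roksaelonsi → roksaalonsu.
Nasal assimilation: no change.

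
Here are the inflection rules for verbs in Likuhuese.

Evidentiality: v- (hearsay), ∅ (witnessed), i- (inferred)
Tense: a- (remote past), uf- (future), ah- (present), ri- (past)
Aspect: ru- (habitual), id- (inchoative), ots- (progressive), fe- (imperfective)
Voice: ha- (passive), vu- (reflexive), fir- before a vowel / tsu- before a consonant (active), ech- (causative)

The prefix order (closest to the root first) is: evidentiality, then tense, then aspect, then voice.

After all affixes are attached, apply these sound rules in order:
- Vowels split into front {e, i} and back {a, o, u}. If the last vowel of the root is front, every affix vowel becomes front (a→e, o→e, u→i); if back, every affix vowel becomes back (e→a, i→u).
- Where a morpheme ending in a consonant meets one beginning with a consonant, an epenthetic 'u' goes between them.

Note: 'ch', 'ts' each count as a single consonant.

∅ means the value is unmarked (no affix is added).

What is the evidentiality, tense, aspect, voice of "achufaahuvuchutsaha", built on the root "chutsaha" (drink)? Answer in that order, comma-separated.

Segment: ech-fe-ah-v-chutsaha.
evidentiality: v- → hearsay.
tense: ah- → present.
aspect: fe- → imperfective.
voice: ech- → causative.

hearsay, present, imperfective, causative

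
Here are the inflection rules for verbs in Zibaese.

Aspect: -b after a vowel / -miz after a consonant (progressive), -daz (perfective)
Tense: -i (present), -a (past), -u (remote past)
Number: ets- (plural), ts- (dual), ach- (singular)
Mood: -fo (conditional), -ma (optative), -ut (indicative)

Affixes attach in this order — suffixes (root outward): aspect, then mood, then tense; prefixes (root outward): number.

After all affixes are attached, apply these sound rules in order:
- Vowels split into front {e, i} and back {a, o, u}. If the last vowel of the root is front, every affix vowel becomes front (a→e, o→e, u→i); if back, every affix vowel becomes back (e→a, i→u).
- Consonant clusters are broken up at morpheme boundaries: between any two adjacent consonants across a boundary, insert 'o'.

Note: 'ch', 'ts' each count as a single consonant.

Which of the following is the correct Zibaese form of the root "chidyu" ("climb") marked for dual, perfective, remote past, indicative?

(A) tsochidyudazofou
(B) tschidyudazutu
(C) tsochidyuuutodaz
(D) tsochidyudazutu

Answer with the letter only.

D

Attach aspect perfective -daz → chidyudaz.
Attach number dual ts- → tschidyudaz.
Attach mood indicative -ut → tschidyudazut.
Attach tense remote past -u → tschidyudazutu.
Vowel harmony: no change.
Apply epenthesis: tschidyudazutu → tsochidyudazutu.
So the correct form is tsochidyudazutu, option (D).
(A) tsochidyudazofou is wrong: it uses conditional instead of indicative for mood.
(B) tschidyudazutu is wrong: it fails to apply the sound rule(s).
(C) tsochidyuuutodaz is wrong: it has the affixes in the wrong order.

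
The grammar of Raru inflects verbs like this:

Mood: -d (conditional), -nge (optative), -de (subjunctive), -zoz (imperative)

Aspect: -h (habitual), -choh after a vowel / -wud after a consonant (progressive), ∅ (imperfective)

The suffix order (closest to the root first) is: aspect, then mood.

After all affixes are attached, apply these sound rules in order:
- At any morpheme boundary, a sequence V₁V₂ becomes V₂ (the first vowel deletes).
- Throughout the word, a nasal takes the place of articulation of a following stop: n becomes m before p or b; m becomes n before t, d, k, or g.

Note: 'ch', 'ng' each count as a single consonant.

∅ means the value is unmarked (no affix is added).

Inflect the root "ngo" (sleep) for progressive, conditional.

Attach aspect progressive -choh (after vowel 'o') → ngochoh.
Attach mood conditional -d → ngochohd.
Vowel deletion: no change.
Nasal assimilation: no change.

ngochohd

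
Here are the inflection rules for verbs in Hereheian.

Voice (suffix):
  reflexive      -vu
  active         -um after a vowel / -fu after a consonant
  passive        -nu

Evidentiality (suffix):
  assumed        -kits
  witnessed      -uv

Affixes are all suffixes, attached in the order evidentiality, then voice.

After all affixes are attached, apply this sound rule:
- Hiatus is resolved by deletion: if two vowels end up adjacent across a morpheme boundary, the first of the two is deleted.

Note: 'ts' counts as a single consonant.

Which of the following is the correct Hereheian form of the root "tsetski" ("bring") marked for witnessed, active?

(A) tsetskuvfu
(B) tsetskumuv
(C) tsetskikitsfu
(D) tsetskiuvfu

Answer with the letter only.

A

Attach evidentiality witnessed -uv → tsetskiuv.
Attach voice active -fu (after consonant 'v') → tsetskiuvfu.
Apply vowel deletion: tsetskiuvfu → tsetskuvfu.
So the correct form is tsetskuvfu, option (A).
(D) tsetskiuvfu is wrong: it fails to apply the sound rule(s).
(C) tsetskikitsfu is wrong: it uses assumed instead of witnessed for evidentiality.
(B) tsetskumuv is wrong: it has the affixes in the wrong order.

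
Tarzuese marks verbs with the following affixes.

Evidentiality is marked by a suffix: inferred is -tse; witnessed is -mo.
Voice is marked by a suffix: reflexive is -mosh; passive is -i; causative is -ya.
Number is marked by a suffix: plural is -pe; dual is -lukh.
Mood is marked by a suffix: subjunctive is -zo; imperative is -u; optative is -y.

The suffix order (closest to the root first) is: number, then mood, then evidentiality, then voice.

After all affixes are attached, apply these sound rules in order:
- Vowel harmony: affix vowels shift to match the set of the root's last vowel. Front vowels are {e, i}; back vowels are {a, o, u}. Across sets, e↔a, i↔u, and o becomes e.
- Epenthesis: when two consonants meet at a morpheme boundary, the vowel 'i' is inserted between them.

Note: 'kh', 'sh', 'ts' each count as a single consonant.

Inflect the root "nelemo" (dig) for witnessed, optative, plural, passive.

Attach number plural -pe → nelemope.
Attach mood optative -y → nelemopey.
Attach evidentiality witnessed -mo → nelemopeymo.
Attach voice passive -i → nelemopeymoi.
Apply vowel harmony: nelemopeymoi → nelemopaymou.
Apply epenthesis: nelemopaymou → nelemopayimou.

nelemopayimou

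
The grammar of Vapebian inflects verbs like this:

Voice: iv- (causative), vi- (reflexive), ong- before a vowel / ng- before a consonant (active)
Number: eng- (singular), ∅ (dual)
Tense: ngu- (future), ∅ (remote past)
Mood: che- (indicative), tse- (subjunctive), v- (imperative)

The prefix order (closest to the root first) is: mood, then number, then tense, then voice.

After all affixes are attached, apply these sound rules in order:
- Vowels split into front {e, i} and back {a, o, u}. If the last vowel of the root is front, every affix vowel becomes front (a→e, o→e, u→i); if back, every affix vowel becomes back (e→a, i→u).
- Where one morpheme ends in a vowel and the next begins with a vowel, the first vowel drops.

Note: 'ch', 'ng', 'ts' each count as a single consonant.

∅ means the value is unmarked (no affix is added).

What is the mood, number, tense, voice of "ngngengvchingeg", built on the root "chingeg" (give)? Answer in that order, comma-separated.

Segment: ng-ngu-eng-v-chingeg.
mood: v- → imperative.
number: eng- → singular.
tense: ngu- → future.
voice: ong/ng- → active.

imperative, singular, future, active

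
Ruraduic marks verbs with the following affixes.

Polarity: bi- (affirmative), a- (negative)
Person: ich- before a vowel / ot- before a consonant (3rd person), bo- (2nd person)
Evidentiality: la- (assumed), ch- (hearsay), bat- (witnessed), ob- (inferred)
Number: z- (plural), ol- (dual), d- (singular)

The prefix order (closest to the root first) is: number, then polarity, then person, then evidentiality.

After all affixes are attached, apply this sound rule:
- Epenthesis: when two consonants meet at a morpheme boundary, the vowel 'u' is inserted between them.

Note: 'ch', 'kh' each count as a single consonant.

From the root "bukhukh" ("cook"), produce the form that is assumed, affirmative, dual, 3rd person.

laotubiolubukhukh

Attach number dual ol- → olbukhukh.
Attach polarity affirmative bi- → biolbukhukh.
Attach person 3rd person ot- (before consonant 'b') → otbiolbukhukh.
Attach evidentiality assumed la- → laotbiolbukhukh.
Apply epenthesis: laotbiolbukhukh → laotubiolubukhukh.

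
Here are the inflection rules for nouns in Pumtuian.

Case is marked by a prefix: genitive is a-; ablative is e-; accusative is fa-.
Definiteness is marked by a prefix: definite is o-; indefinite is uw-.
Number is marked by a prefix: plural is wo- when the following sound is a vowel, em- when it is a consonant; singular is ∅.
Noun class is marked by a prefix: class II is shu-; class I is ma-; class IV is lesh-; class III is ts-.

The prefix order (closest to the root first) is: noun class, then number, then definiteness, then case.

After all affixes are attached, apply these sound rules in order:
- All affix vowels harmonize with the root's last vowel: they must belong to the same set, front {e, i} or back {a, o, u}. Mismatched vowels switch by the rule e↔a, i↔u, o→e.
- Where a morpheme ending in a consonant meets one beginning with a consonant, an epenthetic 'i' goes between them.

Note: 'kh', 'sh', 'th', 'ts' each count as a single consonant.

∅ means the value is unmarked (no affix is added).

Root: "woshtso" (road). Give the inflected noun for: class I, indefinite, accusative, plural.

fauwamimawoshtso

Attach noun class class I ma- → mawoshtso.
Attach number plural em- (before consonant 'm') → emmawoshtso.
Attach definiteness indefinite uw- → uwemmawoshtso.
Attach case accusative fa- → fauwemmawoshtso.
Apply vowel harmony: fauwemmawoshtso → fauwammawoshtso.
Apply epenthesis: fauwammawoshtso → fauwamimawoshtso.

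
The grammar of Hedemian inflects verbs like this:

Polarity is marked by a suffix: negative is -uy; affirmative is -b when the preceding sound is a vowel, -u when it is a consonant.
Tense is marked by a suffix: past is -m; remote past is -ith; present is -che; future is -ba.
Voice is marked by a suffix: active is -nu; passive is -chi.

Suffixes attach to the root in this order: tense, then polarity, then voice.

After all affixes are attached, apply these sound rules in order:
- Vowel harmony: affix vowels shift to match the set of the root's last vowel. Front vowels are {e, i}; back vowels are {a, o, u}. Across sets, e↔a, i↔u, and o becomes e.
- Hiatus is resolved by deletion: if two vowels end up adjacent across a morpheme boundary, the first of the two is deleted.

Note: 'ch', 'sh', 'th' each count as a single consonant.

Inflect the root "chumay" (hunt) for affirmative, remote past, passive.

Attach tense remote past -ith → chumayith.
Attach polarity affirmative -u (after consonant 'th') → chumayithu.
Attach voice passive -chi → chumayithuchi.
Apply vowel harmony: chumayithuchi → chumayuthuchu.
Vowel deletion: no change.

chumayuthuchu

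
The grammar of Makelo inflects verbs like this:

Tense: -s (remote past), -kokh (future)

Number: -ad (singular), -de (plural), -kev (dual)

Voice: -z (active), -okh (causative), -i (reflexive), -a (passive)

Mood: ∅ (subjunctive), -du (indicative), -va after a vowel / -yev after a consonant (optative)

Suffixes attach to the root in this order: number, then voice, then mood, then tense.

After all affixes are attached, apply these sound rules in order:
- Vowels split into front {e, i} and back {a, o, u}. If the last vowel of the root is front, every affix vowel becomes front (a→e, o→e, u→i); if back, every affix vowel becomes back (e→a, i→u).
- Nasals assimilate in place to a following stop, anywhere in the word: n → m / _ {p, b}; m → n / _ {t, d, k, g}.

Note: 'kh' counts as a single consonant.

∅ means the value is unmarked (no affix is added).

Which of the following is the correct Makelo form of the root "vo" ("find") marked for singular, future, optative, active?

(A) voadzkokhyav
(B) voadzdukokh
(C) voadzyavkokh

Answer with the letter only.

C

Attach number singular -ad → voad.
Attach voice active -z → voadz.
Attach mood optative -yev (after consonant 'z') → voadzyev.
Attach tense future -kokh → voadzyevkokh.
Apply vowel harmony: voadzyevkokh → voadzyavkokh.
Nasal assimilation: no change.
So the correct form is voadzyavkokh, option (C).
(B) voadzdukokh is wrong: it uses indicative instead of optative for mood.
(A) voadzkokhyav is wrong: it has the affixes in the wrong order.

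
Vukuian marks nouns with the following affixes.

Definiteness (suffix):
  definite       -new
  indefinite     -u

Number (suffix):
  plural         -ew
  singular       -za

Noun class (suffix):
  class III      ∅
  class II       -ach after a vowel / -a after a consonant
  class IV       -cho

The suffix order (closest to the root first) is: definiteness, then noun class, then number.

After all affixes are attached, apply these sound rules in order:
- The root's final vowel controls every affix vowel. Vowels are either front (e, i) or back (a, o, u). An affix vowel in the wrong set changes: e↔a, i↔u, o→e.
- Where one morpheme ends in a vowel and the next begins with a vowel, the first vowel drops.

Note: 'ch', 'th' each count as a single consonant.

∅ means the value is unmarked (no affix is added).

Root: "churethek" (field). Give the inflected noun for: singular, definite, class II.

Attach definiteness definite -new → churetheknew.
Attach noun class class II -a (after consonant 'w') → churetheknewa.
Attach number singular -za → churetheknewaza.
Apply vowel harmony: churetheknewaza → churethekneweze.
Vowel deletion: no change.

churethekneweze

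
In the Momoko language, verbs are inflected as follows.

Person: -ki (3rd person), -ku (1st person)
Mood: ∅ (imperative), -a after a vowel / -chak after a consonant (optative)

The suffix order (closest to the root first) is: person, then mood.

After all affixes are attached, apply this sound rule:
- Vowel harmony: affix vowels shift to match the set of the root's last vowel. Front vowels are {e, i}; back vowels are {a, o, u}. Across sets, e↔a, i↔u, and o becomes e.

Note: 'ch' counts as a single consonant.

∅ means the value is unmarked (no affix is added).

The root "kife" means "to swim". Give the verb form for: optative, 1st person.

kifekie

Attach person 1st person -ku → kifeku.
Attach mood optative -a (after vowel 'u') → kifekua.
Apply vowel harmony: kifekua → kifekie.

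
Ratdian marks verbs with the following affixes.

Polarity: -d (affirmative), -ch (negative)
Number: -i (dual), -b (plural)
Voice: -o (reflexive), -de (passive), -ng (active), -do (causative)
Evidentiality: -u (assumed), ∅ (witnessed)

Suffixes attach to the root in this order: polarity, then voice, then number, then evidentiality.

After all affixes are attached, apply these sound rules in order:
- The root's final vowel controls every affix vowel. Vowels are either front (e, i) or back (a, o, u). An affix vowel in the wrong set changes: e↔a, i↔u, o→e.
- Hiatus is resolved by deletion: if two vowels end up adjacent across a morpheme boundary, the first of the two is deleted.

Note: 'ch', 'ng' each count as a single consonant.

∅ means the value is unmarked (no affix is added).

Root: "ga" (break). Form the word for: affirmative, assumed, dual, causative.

gaddu

Attach polarity affirmative -d → gad.
Attach voice causative -do → gaddo.
Attach number dual -i → gaddoi.
Attach evidentiality assumed -u → gaddoiu.
Apply vowel harmony: gaddoiu → gaddouu.
Apply vowel deletion: gaddouu → gaddu.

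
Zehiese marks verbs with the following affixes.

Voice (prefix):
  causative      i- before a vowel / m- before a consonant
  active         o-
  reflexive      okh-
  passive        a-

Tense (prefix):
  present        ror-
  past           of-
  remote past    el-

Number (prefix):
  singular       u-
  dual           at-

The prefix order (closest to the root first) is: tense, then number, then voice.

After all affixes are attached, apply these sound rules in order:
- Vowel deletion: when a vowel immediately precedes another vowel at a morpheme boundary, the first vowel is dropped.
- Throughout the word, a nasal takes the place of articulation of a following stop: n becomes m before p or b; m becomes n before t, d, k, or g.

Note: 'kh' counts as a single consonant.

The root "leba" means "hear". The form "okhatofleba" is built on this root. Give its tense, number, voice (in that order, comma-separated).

past, dual, reflexive

Segment: okh-at-of-leba.
tense: of- → past.
number: at- → dual.
voice: okh- → reflexive.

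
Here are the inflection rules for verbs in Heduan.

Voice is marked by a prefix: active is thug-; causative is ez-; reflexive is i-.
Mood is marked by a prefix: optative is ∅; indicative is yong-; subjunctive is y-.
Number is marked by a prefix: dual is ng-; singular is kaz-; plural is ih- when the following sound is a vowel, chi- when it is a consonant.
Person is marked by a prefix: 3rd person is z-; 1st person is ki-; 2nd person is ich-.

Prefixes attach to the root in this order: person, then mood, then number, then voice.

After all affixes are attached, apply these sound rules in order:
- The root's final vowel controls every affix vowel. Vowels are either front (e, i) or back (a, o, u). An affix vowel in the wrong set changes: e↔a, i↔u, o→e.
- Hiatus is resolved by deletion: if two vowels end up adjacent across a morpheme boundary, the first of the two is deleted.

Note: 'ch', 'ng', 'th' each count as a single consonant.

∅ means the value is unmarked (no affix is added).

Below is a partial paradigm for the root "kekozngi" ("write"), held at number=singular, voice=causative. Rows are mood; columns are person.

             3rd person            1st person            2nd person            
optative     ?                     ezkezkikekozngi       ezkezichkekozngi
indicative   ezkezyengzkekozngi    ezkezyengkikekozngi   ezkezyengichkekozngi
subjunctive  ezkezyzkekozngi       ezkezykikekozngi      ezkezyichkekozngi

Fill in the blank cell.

Attach person 3rd person z- → zkekozngi.
mood = optative: zero marking, form stays zkekozngi.
Attach number singular kaz- → kazzkekozngi.
Attach voice causative ez- → ezkazzkekozngi.
Apply vowel harmony: ezkazzkekozngi → ezkezzkekozngi.
Vowel deletion: no change.

ezkezzkekozngi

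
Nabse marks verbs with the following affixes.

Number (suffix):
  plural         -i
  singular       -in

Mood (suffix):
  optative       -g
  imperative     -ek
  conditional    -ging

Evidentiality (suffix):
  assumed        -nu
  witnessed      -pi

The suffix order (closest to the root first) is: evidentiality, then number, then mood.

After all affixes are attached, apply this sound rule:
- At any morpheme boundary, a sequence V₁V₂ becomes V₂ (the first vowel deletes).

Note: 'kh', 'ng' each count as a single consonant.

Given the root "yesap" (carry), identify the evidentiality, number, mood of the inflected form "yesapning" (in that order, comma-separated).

Segment: yesap-nu-in-g.
evidentiality: -nu → assumed.
number: -in → singular.
mood: -g → optative.

assumed, singular, optative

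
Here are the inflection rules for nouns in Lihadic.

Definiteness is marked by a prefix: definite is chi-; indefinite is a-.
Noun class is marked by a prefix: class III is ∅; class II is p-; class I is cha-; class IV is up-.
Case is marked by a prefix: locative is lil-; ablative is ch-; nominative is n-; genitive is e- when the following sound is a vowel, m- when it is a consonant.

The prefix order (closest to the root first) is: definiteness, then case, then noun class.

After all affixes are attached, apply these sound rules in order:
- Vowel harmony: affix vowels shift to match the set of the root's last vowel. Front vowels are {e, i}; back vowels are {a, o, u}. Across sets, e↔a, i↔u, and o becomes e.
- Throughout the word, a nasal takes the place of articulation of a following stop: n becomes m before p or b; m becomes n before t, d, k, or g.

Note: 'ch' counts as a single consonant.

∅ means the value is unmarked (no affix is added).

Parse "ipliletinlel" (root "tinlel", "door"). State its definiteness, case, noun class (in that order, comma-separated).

Segment: up-lil-a-tinlel.
definiteness: a- → indefinite.
case: lil- → locative.
noun class: up- → class IV.

indefinite, locative, class IV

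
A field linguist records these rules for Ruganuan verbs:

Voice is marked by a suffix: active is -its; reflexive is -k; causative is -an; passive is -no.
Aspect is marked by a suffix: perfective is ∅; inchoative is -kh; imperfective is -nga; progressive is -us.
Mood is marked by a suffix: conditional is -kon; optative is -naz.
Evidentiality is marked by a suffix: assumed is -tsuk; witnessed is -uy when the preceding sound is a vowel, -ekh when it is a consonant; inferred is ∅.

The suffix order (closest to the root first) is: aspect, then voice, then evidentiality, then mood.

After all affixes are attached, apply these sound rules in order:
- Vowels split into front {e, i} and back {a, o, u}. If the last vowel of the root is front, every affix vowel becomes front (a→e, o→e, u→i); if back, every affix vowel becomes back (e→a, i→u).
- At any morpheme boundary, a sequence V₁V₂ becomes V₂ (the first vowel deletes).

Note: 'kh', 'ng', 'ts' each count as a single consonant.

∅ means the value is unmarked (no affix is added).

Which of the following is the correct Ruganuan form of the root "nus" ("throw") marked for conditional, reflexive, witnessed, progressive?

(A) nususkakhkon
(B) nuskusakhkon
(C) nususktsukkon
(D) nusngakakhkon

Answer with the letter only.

A

Attach aspect progressive -us → nusus.
Attach voice reflexive -k → nususk.
Attach evidentiality witnessed -ekh (after consonant 'k') → nususkekh.
Attach mood conditional -kon → nususkekhkon.
Apply vowel harmony: nususkekhkon → nususkakhkon.
Vowel deletion: no change.
So the correct form is nususkakhkon, option (A).
(C) nususktsukkon is wrong: it uses assumed instead of witnessed for evidentiality.
(B) nuskusakhkon is wrong: it has the affixes in the wrong order.
(D) nusngakakhkon is wrong: it uses imperfective instead of progressive for aspect.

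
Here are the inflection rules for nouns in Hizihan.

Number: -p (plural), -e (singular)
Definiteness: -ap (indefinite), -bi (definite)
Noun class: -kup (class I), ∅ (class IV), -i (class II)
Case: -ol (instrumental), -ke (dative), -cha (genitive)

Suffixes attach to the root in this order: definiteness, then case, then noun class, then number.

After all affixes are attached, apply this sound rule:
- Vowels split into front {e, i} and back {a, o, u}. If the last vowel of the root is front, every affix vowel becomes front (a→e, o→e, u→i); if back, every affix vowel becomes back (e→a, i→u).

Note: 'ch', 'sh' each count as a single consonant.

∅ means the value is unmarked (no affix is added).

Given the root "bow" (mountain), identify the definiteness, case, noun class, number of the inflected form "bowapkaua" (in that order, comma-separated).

Segment: bow-ap-ke-i-e.
definiteness: -ap → indefinite.
case: -ke → dative.
noun class: -i → class II.
number: -e → singular.

indefinite, dative, class II, singular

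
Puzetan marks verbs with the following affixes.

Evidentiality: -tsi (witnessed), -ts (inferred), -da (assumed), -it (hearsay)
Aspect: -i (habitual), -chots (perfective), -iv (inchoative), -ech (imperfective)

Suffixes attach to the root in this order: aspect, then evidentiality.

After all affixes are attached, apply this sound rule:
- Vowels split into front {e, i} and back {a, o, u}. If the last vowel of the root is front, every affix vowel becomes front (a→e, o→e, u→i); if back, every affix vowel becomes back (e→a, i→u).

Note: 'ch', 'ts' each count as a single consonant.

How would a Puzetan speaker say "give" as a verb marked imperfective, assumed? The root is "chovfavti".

chovfavtiechde

Attach aspect imperfective -ech → chovfavtiech.
Attach evidentiality assumed -da → chovfavtiechda.
Apply vowel harmony: chovfavtiechda → chovfavtiechde.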